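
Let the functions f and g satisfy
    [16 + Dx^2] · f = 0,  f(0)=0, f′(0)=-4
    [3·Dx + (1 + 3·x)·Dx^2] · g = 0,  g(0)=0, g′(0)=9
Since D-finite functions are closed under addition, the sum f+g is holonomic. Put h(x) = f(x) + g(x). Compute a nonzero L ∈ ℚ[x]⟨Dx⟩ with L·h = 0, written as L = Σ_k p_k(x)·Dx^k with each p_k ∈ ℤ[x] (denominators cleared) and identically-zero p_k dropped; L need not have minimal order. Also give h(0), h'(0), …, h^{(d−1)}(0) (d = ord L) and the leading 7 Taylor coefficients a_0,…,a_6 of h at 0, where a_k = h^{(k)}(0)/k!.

L = (1680 + 2304·x + 3456·x^2)·Dx + (272 + 1584·x + 3456·x^2 + 3456·x^3)·Dx^2 + (105 + 144·x + 216·x^2)·Dx^3 + (17 + 99·x + 216·x^2 + 216·x^3)·Dx^4  (order 4).
h: a_k = 0, 5, -27/2, 113/3, -243/4, 2059/15, -729/2, …
ICs: h(0) = 0, h′(0) = 5, h′′(0) = -27, h′′′(0) = 226.

f: a_k = 0, -4, 0, 32/3, 0, -128/15, 0, …
g: a_k = 0, 9, -27/2, 27, -243/4, 729/5, -729/2, …
f+g: L₀ = lclm(L_f,L_g), ord ≤ 2+2.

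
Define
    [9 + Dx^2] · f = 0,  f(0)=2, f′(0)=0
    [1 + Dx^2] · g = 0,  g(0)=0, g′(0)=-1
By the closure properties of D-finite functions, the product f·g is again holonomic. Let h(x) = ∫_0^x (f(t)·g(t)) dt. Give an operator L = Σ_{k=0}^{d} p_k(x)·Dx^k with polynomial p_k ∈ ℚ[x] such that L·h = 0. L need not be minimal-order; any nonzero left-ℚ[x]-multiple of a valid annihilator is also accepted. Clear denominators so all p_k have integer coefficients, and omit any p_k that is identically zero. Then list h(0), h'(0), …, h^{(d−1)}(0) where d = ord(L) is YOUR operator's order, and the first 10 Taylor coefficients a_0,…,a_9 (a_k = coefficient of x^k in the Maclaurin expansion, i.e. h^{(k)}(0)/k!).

f: a_k = 2, 0, -9, 0, 27/4, 0, -81/40, 0, 729/2240, 0, …
g: a_k = 0, -1, 0, 1/6, 0, -1/120, 0, 1/5040, 0, -1/362880, …
Product ⇒ symmetric product L₀, ord ≤ 4.
h=∫₀ˣh₀: take L = L₀·Dx.
L = 64·Dx + 20·Dx^3 + Dx^5  (order 5).
h: a_k = 0, 0, -1, 0, 7/3, 0, -62/45, 0, 127/315, 0, …
ICs: h(0) = 0, h′(0) = 0, h′′(0) = -2, h′′′(0) = 0, h′′′′(0) = 56.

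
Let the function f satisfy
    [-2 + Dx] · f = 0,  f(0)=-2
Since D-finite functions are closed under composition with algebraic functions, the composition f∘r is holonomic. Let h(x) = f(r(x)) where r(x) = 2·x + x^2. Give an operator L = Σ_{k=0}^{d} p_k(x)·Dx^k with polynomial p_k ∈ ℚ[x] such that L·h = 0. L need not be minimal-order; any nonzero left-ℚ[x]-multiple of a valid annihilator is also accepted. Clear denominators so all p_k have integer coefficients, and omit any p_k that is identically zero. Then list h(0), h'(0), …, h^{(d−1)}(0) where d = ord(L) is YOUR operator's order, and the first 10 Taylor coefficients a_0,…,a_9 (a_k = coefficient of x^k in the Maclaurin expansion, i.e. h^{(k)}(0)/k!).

f: a_k = -2, -4, -4, -8/3, -4/3, -8/15, -8/45, -16/315, -4/315, -8/2835, …
L₀ from L_f via x↦r, Dx↦r'^{-1}Dx.
L = (-4 - 4·x) + Dx  (order 1).
h: a_k = -2, -8, -20, -112/3, -172/3, -1136/15, -3992/45, -5920/63, -28772/315, -233488/2835, …
ICs: h(0) = -2.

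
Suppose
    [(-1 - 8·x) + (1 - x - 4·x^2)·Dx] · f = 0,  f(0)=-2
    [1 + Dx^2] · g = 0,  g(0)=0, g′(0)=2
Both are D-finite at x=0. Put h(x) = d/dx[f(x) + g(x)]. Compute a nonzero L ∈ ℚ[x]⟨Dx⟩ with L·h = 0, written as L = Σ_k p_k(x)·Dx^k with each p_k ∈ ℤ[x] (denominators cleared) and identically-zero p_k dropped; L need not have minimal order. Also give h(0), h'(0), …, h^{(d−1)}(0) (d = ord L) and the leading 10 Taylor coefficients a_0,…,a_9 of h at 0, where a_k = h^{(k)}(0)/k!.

f: a_k = -2, -2, -10, -18, -58, -130, -362, -882, -2330, -5858, …
g: a_k = 0, 2, 0, -1/3, 0, 1/60, 0, -1/2520, 0, 1/181440, …
Sum ⇒ L₀ = lclm(L_f,L_g) in ℚ(x)⟨Dx⟩.
h=h₀': d/dx-closure on L₀ ⇒ L.
L = (706 + 4324·x + 19178·x^2 + 15080·x^3 + 30400·x^4 + 1152·x^5 + 1536·x^6) + (-55 - 431·x + 153·x^2 + 1009·x^3 + 3620·x^4 + 5904·x^5 + 448·x^6 + 512·x^7)·Dx + (706 + 4324·x + 19178·x^2 + 15080·x^3 + 30400·x^4 + 1152·x^5 + 1536·x^6)·Dx^2 + (-55 - 431·x + 153·x^2 + 1009·x^3 + 3620·x^4 + 5904·x^5 + 448·x^6 + 512·x^7)·Dx^3  (order 3).
h: a_k = 0, -20, -55, -232, -7799/12, -2172, -2222641/360, -18640, -1062875519/20160, -151780, …
ICs: h(0) = 0, h′(0) = -20, h′′(0) = -110.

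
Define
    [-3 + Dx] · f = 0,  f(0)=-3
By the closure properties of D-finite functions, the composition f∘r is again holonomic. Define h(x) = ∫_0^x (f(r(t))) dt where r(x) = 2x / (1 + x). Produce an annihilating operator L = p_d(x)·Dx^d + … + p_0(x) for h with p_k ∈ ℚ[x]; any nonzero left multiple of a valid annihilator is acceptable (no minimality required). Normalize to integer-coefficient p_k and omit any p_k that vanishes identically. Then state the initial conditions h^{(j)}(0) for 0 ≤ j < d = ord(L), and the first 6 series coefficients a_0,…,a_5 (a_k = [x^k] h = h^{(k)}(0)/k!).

L = -6·Dx + (1 + 2·x + x^2)·Dx^2  (order 2).
h: a_k = 0, -3, -9, -12, -9/2, 18/5, …
ICs: h(0) = 0, h′(0) = -3.

f: a_k = -3, -9, -27/2, -27/2, -81/8, -243/40, …
L₀ from L_f via x↦r, Dx↦r'^{-1}Dx.
∫: right-multiply L₀ by Dx.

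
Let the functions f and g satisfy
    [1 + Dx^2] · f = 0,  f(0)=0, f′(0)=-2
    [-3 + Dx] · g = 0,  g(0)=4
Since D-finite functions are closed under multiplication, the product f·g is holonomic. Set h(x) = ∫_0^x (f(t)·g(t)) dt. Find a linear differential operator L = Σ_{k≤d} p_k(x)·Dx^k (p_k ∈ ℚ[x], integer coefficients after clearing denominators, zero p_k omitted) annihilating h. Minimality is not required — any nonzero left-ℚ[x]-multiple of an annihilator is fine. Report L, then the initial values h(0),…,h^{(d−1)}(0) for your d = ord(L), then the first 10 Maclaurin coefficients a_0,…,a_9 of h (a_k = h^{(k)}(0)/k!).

f: a_k = 0, -2, 0, 1/3, 0, -1/60, 0, 1/2520, 0, -1/181440, …
g: a_k = 4, 12, 18, 18, 27/2, 81/10, 81/20, 243/140, 729/1120, 243/1120, …
Sym-product of L_f,L_g gives L₀ (≤ ord 2).
∫: right-multiply L₀ by Dx.
L = 10·Dx - 6·Dx^2 + Dx^3  (order 3).
h: a_k = 0, 0, -4, -8, -26/3, -32/5, -158/45, -52/35, -307/630, -16/135, …
ICs: h(0) = 0, h′(0) = 0, h′′(0) = -8.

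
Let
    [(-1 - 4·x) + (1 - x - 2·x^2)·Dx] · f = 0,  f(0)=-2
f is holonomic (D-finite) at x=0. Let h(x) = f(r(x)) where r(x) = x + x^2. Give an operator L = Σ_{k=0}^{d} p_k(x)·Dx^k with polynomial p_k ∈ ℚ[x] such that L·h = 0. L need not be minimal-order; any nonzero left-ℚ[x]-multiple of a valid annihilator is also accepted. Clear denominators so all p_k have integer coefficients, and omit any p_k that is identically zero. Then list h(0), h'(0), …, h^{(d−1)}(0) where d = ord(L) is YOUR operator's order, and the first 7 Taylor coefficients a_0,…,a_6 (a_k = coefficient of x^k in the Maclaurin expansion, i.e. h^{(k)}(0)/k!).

L = (1 + 6·x + 12·x^2 + 8·x^3) + (-1 + x + 3·x^2 + 4·x^3 + 2·x^4)·Dx  (order 1).
h: a_k = -2, -2, -8, -22, -58, -160, -438, …
ICs: h(0) = -2.

f: a_k = -2, -2, -6, -10, -22, -42, -86, …
Substitute x→r, Dx→(1/r')Dx; clear ⇒ L₀.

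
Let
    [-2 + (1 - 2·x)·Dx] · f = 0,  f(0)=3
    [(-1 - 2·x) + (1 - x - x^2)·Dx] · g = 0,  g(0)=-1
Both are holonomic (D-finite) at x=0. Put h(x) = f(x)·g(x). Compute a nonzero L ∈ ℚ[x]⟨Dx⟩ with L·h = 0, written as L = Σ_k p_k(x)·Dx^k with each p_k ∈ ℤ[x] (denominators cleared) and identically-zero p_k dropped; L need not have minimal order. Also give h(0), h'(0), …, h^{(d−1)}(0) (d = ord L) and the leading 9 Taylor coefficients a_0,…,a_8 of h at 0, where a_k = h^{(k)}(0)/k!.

L = (-3 + 2·x + 6·x^2) + (1 - 3·x + x^2 + 2·x^3)·Dx  (order 1).
h: a_k = -3, -9, -24, -57, -129, -282, -603, -1269, -2640, …
ICs: h(0) = -3.

f: a_k = 3, 6, 12, 24, 48, 96, 192, 384, 768, …
g: a_k = -1, -1, -2, -3, -5, -8, -13, -21, -34, …
h₀=f·g: eliminate ⇒ L₀, order ≤ 1·1.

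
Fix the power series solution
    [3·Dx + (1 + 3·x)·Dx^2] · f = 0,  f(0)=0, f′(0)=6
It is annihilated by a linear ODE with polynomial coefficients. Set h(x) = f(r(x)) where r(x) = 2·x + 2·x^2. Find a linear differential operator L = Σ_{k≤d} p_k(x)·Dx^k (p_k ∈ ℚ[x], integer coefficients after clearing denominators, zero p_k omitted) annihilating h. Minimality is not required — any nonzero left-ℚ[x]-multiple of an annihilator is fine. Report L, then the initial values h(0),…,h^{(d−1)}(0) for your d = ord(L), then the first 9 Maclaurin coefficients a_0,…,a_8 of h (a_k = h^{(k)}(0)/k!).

L = (4 + 12·x + 12·x^2)·Dx + (1 + 8·x + 18·x^2 + 12·x^3)·Dx^2  (order 2).
h: a_k = 0, 12, -24, 72, -252, 4752/5, -3744, 106272/7, -62856, …
ICs: h(0) = 0, h′(0) = 12.

f: a_k = 0, 6, -9, 18, -81/2, 486/5, -243, 4374/7, -6561/4, …
f∘r: x↦r, Dx↦Dx/r' in L_f ⇒ L₀.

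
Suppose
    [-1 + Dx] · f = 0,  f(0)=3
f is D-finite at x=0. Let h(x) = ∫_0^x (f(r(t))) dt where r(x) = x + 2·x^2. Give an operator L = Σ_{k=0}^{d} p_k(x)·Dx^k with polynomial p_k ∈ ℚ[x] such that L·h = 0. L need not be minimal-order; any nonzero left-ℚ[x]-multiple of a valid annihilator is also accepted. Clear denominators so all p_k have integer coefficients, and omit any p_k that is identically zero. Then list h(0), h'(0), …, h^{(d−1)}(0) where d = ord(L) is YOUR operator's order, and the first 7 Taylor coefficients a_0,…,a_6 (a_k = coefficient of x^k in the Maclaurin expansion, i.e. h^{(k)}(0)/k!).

L = (-1 - 4·x)·Dx + Dx^2  (order 2).
h: a_k = 0, 3, 3/2, 5/2, 13/8, 73/40, 281/240, …
ICs: h(0) = 0, h′(0) = 3.

f: a_k = 3, 3, 3/2, 1/2, 1/8, 1/40, 1/240, …
f∘r: x↦r, Dx↦Dx/r' in L_f ⇒ L₀.
∫: right-multiply L₀ by Dx.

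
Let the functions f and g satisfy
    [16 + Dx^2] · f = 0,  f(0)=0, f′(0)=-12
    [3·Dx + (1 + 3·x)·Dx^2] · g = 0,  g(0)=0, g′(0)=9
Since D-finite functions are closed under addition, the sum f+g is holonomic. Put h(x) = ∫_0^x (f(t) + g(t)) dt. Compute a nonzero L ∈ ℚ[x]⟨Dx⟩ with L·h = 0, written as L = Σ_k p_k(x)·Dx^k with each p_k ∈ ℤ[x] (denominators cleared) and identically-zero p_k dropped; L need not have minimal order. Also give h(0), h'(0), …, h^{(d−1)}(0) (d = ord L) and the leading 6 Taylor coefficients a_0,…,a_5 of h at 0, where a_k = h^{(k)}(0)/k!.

f: a_k = 0, -12, 0, 32, 0, -128/5, …
g: a_k = 0, 9, -27/2, 27, -243/4, 729/5, …
Sum ⇒ L₀ = lclm(L_f,L_g) in ℚ(x)⟨Dx⟩.
Integrate: L := L₀·Dx.
L = (1680 + 2304·x + 3456·x^2)·Dx^2 + (272 + 1584·x + 3456·x^2 + 3456·x^3)·Dx^3 + (105 + 144·x + 216·x^2)·Dx^4 + (17 + 99·x + 216·x^2 + 216·x^3)·Dx^5  (order 5).
h: a_k = 0, 0, -3/2, -9/2, 59/4, -243/20, …
ICs: h(0) = 0, h′(0) = 0, h′′(0) = -3, h′′′(0) = -27, h′′′′(0) = 354.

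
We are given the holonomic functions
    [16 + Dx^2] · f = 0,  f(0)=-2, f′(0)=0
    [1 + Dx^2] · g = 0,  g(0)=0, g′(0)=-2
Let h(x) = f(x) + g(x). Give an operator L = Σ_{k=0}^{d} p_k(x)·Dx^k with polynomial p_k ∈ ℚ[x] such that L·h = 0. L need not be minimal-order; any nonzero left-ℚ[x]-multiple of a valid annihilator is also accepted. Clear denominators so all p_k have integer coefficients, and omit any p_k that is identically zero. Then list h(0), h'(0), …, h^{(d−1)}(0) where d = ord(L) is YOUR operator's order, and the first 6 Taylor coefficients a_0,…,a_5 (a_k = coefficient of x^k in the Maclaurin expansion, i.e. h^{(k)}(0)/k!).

L = 16 + 17·Dx^2 + Dx^4  (order 4).
h: a_k = -2, -2, 16, 1/3, -64/3, -1/60, …
ICs: h(0) = -2, h′(0) = -2, h′′(0) = 32, h′′′(0) = 2.

f: a_k = -2, 0, 16, 0, -64/3, 0, …
g: a_k = 0, -2, 0, 1/3, 0, -1/60, …
Weyl lclm of L_f,L_g ⇒ L₀ (ord ≤ 4).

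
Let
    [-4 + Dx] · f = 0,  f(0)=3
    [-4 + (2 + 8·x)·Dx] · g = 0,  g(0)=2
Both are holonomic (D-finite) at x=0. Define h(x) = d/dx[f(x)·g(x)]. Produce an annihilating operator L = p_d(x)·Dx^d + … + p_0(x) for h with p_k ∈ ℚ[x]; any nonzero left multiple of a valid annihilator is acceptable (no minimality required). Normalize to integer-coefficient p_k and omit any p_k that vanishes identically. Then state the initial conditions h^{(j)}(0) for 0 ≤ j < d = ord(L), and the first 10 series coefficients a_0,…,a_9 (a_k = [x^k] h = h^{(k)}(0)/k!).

L = (14 + 96·x + 128·x^2) + (-3 - 20·x - 32·x^2)·Dx  (order 1).
h: a_k = 36, 168, 408, 528, 856, -1424/5, 17968/5, -1265632/105, 710824/15, -57351472/315, …
ICs: h(0) = 36.

f: a_k = 3, 12, 24, 32, 32, 128/5, 256/15, 1024/105, 512/105, 2048/945, …
g: a_k = 2, 4, -4, 8, -20, 56, -168, 528, -1716, 5720, …
L₀ := L_f ⊗_s L_g (sym. prod.), ord ≤ 1.
Differentiate: ansatz ord ≤ ord L₀ ⇒ L.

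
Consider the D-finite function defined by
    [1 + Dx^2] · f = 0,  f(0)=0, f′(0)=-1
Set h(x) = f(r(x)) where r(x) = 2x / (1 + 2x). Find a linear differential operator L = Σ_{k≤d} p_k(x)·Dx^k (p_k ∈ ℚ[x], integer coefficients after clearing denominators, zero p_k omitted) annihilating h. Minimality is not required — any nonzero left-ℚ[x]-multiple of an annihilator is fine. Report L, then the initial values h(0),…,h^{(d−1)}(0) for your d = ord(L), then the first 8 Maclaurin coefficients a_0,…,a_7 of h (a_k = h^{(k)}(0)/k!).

f: a_k = 0, -1, 0, 1/6, 0, -1/120, 0, 1/5040, …
Substitute x→r, Dx→(1/r')Dx; clear ⇒ L₀.
L = 4 + (4 + 24·x + 48·x^2 + 32·x^3)·Dx + (1 + 8·x + 24·x^2 + 32·x^3 + 16·x^4)·Dx^2  (order 2).
h: a_k = 0, -2, 4, -20/3, 8, -4/15, -40, 55448/315, …
ICs: h(0) = 0, h′(0) = -2.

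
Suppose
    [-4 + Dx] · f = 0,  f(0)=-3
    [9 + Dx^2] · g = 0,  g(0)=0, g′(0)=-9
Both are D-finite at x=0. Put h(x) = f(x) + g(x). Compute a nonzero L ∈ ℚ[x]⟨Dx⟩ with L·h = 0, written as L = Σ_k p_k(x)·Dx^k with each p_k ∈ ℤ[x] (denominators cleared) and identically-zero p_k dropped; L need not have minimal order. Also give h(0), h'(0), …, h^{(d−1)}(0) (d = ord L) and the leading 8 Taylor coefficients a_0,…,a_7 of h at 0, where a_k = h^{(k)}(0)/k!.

f: a_k = -3, -12, -24, -32, -32, -128/5, -256/15, -1024/105, …
g: a_k = 0, -9, 0, 27/2, 0, -243/40, 0, 729/560, …
Sum ⇒ L₀ = lclm(L_f,L_g) in ℚ(x)⟨Dx⟩.
L = -36 + 9·Dx - 4·Dx^2 + Dx^3  (order 3).
h: a_k = -3, -21, -24, -37/2, -32, -1267/40, -256/15, -14197/1680, …
ICs: h(0) = -3, h′(0) = -21, h′′(0) = -48.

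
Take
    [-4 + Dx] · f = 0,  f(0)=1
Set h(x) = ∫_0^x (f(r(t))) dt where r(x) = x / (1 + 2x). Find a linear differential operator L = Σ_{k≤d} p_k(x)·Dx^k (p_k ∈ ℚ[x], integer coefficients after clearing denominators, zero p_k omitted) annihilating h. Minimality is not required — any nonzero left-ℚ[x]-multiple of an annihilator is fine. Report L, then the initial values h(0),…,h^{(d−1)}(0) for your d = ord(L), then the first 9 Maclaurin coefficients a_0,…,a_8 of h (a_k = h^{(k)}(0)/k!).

L = -4·Dx + (1 + 4·x + 4·x^2)·Dx^2  (order 2).
h: a_k = 0, 1, 2, 0, -4/3, 32/15, -32/15, 256/315, 160/63, …
ICs: h(0) = 0, h′(0) = 1.

f: a_k = 1, 4, 8, 32/3, 32/3, 128/15, 256/45, 1024/315, 512/315, …
Substitute x→r, Dx→(1/r')Dx; clear ⇒ L₀.
h=∫₀ˣh₀: take L = L₀·Dx.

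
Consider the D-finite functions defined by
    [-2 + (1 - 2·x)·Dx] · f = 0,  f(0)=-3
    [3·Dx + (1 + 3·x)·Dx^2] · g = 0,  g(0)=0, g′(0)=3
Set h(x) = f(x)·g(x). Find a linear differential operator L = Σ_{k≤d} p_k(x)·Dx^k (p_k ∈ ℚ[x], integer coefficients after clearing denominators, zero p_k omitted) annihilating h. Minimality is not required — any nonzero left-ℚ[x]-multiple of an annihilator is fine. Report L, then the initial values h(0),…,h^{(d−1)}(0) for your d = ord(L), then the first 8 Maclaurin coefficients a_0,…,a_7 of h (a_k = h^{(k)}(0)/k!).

L = 6 + (1 + 18·x)·Dx + (-1 - x + 6·x^2)·Dx^2  (order 2).
h: a_k = 0, -9, -9/2, -36, -45/4, -1683/10, 279/10, -30852/35, …
ICs: h(0) = 0, h′(0) = -9.

f: a_k = -3, -6, -12, -24, -48, -96, -192, -384, …
g: a_k = 0, 3, -9/2, 9, -81/4, 243/5, -243/2, 2187/7, …
Product ⇒ symmetric product L₀, ord ≤ 2.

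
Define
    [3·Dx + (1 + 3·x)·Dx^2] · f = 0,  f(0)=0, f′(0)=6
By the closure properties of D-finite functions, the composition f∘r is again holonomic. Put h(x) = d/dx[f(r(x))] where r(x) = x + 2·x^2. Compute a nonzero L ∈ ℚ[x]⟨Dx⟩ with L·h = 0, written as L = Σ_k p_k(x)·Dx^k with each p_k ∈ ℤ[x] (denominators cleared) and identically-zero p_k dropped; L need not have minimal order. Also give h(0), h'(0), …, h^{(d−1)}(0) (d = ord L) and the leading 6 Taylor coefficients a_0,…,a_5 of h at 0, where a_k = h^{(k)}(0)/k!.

f: a_k = 0, 6, -9, 18, -81/2, 486/5, …
f∘r: x↦r, Dx↦Dx/r' in L_f ⇒ L₀.
Derive L from L₀ (diff closure).
L = (-1 + 12·x + 24·x^2) + (1 + 7·x + 18·x^2 + 24·x^3)·Dx  (order 1).
h: a_k = 6, 6, -54, 126, -54, -594, …
ICs: h(0) = 6.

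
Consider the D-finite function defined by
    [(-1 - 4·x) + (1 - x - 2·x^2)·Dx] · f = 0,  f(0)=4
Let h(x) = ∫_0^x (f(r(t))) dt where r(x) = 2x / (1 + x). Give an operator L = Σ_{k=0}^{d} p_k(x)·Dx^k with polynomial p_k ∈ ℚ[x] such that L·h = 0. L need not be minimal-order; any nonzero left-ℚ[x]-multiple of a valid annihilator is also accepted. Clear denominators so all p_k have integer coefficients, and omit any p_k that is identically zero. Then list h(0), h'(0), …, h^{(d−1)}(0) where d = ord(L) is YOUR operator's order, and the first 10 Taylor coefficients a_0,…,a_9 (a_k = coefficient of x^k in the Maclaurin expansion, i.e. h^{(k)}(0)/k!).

L = (2 + 18·x)·Dx + (-1 - x + 9·x^2 + 9·x^3)·Dx^2  (order 2).
h: a_k = 0, 4, 4, 40/3, 18, 72, 108, 3240/7, 729, 3240, …
ICs: h(0) = 0, h′(0) = 4.

f: a_k = 4, 4, 12, 20, 44, 84, 172, 340, 684, 1364, …
Substitute x→r, Dx→(1/r')Dx; clear ⇒ L₀.
h=∫h₀ ⇒ L = L₀·Dx.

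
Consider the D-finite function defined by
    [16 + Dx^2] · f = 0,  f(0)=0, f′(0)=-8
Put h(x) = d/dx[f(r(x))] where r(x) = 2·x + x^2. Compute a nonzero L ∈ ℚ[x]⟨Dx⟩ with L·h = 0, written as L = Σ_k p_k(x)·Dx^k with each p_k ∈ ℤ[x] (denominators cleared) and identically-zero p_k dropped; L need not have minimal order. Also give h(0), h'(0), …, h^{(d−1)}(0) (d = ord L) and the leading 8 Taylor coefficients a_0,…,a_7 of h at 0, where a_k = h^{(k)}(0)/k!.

L = (67 + 256·x + 384·x^2 + 256·x^3 + 64·x^4) + (-3 - 3·x)·Dx + (1 + 2·x + x^2)·Dx^2  (order 2).
h: a_k = -16, -16, 512, 1024, -6272/3, -8064, -167936/45, 802816/45, …
ICs: h(0) = -16, h′(0) = -16.

f: a_k = 0, -8, 0, 64/3, 0, -256/15, 0, 2048/315, …
L₀ from L_f via x↦r, Dx↦r'^{-1}Dx.
Derive L from L₀ (diff closure).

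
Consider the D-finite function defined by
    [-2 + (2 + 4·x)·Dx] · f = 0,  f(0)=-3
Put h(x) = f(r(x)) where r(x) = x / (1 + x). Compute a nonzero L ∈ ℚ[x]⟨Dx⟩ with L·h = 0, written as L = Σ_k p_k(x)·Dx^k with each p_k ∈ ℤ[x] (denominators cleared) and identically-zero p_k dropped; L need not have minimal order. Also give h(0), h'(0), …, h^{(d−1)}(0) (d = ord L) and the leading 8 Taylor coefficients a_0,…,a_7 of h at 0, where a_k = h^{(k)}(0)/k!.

L = -1 + (1 + 4·x + 3·x^2)·Dx  (order 1).
h: a_k = -3, -3, 9/2, -15/2, 111/8, -225/8, 981/16, -2259/16, …
ICs: h(0) = -3.

f: a_k = -3, -3, 3/2, -3/2, 15/8, -21/8, 63/16, -99/16, …
Substitute x→r, Dx→(1/r')Dx; clear ⇒ L₀.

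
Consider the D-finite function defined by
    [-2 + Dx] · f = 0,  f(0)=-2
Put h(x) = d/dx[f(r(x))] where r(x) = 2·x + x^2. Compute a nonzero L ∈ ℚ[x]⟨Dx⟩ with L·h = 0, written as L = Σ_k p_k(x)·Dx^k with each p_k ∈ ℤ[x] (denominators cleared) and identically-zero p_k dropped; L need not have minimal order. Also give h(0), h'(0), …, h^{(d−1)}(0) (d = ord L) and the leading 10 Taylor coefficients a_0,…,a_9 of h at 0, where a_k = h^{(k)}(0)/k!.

L = (5 + 8·x + 4·x^2) + (-1 - x)·Dx  (order 1).
h: a_k = -8, -40, -112, -688/3, -1136/3, -7984/15, -5920/9, -230176/315, -233488/315, -281392/405, …
ICs: h(0) = -8.

f: a_k = -2, -4, -4, -8/3, -4/3, -8/15, -8/45, -16/315, -4/315, -8/2835, …
L₀ from L_f via x↦r, Dx↦r'^{-1}Dx.
h=h₀': d/dx-closure on L₀ ⇒ L.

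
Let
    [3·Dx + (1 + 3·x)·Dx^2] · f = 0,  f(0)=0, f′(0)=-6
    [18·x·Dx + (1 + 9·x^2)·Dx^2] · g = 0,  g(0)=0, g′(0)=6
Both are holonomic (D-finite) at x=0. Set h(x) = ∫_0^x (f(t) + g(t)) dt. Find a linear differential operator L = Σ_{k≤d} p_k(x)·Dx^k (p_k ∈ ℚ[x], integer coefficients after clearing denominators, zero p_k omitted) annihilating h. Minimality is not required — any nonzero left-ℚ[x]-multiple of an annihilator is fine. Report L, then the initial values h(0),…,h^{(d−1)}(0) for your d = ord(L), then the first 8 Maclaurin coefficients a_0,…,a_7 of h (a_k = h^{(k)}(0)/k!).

f: a_k = 0, -6, 9, -18, 81/2, -486/5, 243, -4374/7, …
g: a_k = 0, 6, 0, -18, 0, 486/5, 0, -4374/7, …
h₀=f+g: left-lcm gives L₀, ord ≤ 4.
h=∫h₀ ⇒ L = L₀·Dx.
L = (-18 - 162·x + 486·x^2 + 486·x^3)·Dx^2 + (-12 - 36·x + 972·x^3 + 972·x^4)·Dx^3 + (-1 + 3·x + 18·x^2 + 54·x^3 + 243·x^4 + 243·x^5)·Dx^4  (order 4).
h: a_k = 0, 0, 0, 3, -9, 81/10, 0, 243/7, …
ICs: h(0) = 0, h′(0) = 0, h′′(0) = 0, h′′′(0) = 18.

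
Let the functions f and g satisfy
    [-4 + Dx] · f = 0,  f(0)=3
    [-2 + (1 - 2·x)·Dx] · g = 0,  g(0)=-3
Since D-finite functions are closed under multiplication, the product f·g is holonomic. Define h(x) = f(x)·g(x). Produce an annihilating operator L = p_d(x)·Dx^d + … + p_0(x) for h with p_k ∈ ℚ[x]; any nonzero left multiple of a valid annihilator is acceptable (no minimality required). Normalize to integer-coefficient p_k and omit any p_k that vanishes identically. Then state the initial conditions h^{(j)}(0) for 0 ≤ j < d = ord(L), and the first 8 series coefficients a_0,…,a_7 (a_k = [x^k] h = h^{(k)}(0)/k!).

L = (6 - 8·x) + (-1 + 2·x)·Dx  (order 1).
h: a_k = -9, -54, -180, -456, -1008, -10464/5, -21184/5, -59520/7, …
ICs: h(0) = -9.

f: a_k = 3, 12, 24, 32, 32, 128/5, 256/15, 1024/105, …
g: a_k = -3, -6, -12, -24, -48, -96, -192, -384, …
h₀=f·g: eliminate ⇒ L₀, order ≤ 1·1.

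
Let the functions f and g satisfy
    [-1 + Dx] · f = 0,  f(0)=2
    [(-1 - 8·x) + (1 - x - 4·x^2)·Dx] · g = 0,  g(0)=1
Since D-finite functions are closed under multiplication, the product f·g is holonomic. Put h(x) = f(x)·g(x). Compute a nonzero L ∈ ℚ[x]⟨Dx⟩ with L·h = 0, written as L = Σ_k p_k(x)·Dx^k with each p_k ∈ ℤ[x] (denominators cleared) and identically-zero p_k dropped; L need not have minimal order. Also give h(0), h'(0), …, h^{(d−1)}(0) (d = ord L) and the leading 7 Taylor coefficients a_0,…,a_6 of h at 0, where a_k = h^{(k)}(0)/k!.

f: a_k = 2, 2, 1, 1/3, 1/12, 1/60, 1/360, …
g: a_k = 1, 1, 5, 9, 29, 65, 181, …
Product ⇒ symmetric product L₀, ord ≤ 1.
L = (2 + 7·x - 4·x^2) + (-1 + x + 4·x^2)·Dx  (order 1).
h: a_k = 2, 4, 13, 88/3, 977/12, 5963/30, 188797/360, …
ICs: h(0) = 2.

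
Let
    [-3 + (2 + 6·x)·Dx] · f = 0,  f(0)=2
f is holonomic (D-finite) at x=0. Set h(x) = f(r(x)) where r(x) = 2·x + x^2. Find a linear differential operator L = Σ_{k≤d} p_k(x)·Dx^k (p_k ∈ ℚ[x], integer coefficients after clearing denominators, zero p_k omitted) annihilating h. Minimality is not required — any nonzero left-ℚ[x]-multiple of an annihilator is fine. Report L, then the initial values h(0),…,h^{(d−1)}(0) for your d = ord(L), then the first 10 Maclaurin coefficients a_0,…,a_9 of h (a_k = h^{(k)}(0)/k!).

f: a_k = 2, 3, -9/4, 27/8, -405/64, 1701/128, -15309/512, 72171/1024, -2814669/16384, 14073345/32768, …
h₀=f(r): pull back L_f along r ⇒ L₀.
L = (-3 - 3·x) + (1 + 6·x + 3·x^2)·Dx  (order 1).
h: a_k = 2, 6, -6, 18, -63, 243, -999, 4293, -76221/4, 346761/4, …
ICs: h(0) = 2.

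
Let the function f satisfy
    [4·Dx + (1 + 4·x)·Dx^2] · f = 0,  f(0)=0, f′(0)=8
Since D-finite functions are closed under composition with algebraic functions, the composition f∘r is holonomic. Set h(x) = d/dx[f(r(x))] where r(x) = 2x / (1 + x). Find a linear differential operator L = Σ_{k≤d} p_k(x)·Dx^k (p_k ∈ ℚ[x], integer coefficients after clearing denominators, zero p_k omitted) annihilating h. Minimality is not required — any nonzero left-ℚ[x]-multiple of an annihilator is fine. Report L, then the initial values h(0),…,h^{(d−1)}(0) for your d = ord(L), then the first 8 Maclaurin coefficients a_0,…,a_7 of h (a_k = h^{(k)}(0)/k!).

f: a_k = 0, 8, -16, 128/3, -128, 2048/5, -4096/3, 32768/7, …
h₀=f(r): pull back L_f along r ⇒ L₀.
h₀' ⇒ L via d/dx closure of L₀.
L = (10 + 18·x) + (1 + 10·x + 9·x^2)·Dx  (order 1).
h: a_k = 16, -160, 1456, -13120, 118096, -1062880, 9565936, -86093440, …
ICs: h(0) = 16.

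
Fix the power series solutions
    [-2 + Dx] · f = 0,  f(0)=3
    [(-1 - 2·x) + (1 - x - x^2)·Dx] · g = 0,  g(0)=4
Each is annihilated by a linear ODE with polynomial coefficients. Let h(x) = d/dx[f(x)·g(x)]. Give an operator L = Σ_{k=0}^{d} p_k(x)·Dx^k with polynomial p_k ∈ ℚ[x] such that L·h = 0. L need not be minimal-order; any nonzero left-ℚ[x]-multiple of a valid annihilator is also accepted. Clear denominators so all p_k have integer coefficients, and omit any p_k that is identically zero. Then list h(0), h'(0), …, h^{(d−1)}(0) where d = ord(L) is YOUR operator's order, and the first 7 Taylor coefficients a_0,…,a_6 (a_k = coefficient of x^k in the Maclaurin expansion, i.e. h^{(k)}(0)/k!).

L = (12 + 2·x - 10·x^2 + 4·x^4) + (-3 + 3·x + 5·x^2 - 2·x^3 - 2·x^4)·Dx  (order 1).
h: a_k = 36, 144, 372, 816, 1656, 16088/5, 30372/5, …
ICs: h(0) = 36.

f: a_k = 3, 6, 6, 4, 2, 4/5, 4/15, …
g: a_k = 4, 4, 8, 12, 20, 32, 52, …
Sym-product of L_f,L_g gives L₀ (≤ ord 1).
h=h₀': d/dx-closure on L₀ ⇒ L.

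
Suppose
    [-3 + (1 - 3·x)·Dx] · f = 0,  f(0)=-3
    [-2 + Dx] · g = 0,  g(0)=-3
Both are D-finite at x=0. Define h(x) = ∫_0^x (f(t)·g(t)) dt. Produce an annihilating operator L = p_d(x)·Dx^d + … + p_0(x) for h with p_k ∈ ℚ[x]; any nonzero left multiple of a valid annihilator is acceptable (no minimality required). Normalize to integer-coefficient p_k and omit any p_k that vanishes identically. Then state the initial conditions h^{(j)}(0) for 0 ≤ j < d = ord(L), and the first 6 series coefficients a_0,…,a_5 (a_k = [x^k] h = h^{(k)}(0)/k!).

f: a_k = -3, -9, -27, -81, -243, -729, …
g: a_k = -3, -6, -6, -4, -2, -4/5, …
h₀=f·g: eliminate ⇒ L₀, order ≤ 1·1.
Integrate: L := L₀·Dx.
L = (5 - 6·x)·Dx + (-1 + 3·x)·Dx^2  (order 2).
h: a_k = 0, 9, 45/2, 51, 471/4, 1419/5, …
ICs: h(0) = 0, h′(0) = 9.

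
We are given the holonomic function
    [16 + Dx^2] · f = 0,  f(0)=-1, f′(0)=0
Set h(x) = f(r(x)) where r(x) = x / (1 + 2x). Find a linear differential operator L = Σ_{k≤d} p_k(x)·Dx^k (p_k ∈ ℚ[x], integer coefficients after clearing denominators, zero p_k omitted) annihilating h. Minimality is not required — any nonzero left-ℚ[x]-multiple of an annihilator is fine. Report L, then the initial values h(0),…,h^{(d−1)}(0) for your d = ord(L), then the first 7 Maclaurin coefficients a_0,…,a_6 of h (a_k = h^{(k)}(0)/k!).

L = 16 + (4 + 24·x + 48·x^2 + 32·x^3)·Dx + (1 + 8·x + 24·x^2 + 32·x^3 + 16·x^4)·Dx^2  (order 2).
h: a_k = -1, 0, 8, -32, 256/3, -512/3, 9856/45, …
ICs: h(0) = -1, h′(0) = 0.

f: a_k = -1, 0, 8, 0, -32/3, 0, 256/45, …
L₀ from L_f via x↦r, Dx↦r'^{-1}Dx.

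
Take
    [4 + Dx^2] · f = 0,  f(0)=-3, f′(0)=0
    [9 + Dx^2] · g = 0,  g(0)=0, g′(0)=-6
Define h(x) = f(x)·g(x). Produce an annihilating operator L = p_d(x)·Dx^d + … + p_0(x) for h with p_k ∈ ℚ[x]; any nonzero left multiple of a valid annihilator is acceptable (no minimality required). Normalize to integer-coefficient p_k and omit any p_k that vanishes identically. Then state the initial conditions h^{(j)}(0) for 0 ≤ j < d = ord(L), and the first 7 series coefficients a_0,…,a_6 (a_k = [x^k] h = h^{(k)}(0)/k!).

f: a_k = -3, 0, 6, 0, -2, 0, 4/15, …
g: a_k = 0, -6, 0, 9, 0, -81/20, 0, …
Product ⇒ symmetric product L₀, ord ≤ 4.
L = 25 + 26·Dx^2 + Dx^4  (order 4).
h: a_k = 0, 18, 0, -63, 0, 1563/20, 0, …
ICs: h(0) = 0, h′(0) = 18, h′′(0) = 0, h′′′(0) = -378.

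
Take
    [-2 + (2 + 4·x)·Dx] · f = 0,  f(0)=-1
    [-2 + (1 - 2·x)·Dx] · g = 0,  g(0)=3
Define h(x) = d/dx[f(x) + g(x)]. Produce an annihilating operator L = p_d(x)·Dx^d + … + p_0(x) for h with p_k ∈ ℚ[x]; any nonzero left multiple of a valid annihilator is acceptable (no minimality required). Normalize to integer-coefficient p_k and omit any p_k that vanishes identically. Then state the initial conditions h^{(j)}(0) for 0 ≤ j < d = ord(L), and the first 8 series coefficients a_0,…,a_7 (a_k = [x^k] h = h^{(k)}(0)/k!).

f: a_k = -1, -1, 1/2, -1/2, 5/8, -7/8, 21/16, -33/16, …
g: a_k = 3, 6, 12, 24, 48, 96, 192, 384, …
Weyl lclm of L_f,L_g ⇒ L₀ (ord ≤ 2).
h=h₀': d/dx-closure on L₀ ⇒ L.
L = (-36 - 24·x) + (-21 - 108·x - 84·x^2)·Dx + (5 + 6·x - 20·x^2 - 24·x^3)·Dx^2  (order 2).
h: a_k = 5, 25, 141/2, 389/2, 3805/8, 9279/8, 42777/16, 98733/16, …
ICs: h(0) = 5, h′(0) = 25.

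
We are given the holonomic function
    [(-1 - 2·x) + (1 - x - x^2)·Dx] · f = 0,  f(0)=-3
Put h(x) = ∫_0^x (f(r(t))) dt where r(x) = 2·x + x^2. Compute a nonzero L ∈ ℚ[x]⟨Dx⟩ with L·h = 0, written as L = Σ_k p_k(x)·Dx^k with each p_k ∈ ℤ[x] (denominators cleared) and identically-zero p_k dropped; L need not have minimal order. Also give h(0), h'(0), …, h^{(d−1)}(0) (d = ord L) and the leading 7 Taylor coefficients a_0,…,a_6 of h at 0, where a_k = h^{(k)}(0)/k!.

f: a_k = -3, -3, -6, -9, -15, -24, -39, …
L₀ from L_f via x↦r, Dx↦r'^{-1}Dx.
Integrate: L := L₀·Dx.
L = (2 + 10·x + 12·x^2 + 4·x^3)·Dx + (-1 + 2·x + 5·x^2 + 4·x^3 + x^4)·Dx^2  (order 2).
h: a_k = 0, -3, -3, -9, -24, -354/5, -217, …
ICs: h(0) = 0, h′(0) = -3.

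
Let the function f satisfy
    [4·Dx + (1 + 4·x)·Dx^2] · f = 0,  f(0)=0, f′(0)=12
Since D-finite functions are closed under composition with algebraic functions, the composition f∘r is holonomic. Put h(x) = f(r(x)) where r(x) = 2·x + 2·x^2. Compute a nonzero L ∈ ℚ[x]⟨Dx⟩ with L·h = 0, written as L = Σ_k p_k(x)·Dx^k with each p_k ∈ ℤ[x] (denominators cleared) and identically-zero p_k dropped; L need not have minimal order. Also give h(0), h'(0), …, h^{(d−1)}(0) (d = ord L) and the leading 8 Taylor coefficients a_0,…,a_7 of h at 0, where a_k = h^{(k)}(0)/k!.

f: a_k = 0, 12, -24, 64, -192, 3072/5, -2048, 49152/7, …
h₀=f(r): pull back L_f along r ⇒ L₀.
L = (6 + 16·x + 16·x^2)·Dx + (1 + 10·x + 24·x^2 + 16·x^3)·Dx^2  (order 2).
h: a_k = 0, 24, -72, 320, -1632, 44544/5, -50688, 2076672/7, …
ICs: h(0) = 0, h′(0) = 24.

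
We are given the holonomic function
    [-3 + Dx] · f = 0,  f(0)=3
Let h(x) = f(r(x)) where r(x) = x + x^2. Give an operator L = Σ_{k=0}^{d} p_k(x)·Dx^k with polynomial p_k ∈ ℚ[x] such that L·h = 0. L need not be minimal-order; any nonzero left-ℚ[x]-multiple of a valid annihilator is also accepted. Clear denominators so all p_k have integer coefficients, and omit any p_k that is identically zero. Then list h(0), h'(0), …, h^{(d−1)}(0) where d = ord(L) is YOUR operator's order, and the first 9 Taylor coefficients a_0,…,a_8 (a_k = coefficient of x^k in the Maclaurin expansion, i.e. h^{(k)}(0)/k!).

L = (-3 - 6·x) + Dx  (order 1).
h: a_k = 3, 9, 45/2, 81/2, 513/8, 3483/40, 8613/80, 13527/112, 564651/4480, …
ICs: h(0) = 3.

f: a_k = 3, 9, 27/2, 27/2, 81/8, 243/40, 243/80, 729/560, 2187/4480, …
L₀ from L_f via x↦r, Dx↦r'^{-1}Dx.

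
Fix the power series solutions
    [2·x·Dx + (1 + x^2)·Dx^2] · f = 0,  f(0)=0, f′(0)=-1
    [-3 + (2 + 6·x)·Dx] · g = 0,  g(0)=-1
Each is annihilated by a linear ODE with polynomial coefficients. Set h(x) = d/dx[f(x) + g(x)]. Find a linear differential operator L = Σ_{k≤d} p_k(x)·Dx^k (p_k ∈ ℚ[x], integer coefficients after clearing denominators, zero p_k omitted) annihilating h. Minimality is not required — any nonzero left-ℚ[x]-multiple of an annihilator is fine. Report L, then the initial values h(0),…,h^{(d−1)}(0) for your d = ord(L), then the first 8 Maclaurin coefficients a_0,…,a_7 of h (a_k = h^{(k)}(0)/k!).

f: a_k = 0, -1, 0, 1/3, 0, -1/5, 0, 1/7, …
g: a_k = -1, -3/2, 9/8, -27/16, 405/128, -1701/256, 15309/1024, -72171/2048, …
h₀=f+g: left-lcm gives L₀, ord ≤ 3.
Differentiate: ansatz ord ≤ ord L₀ ⇒ L.
L = (-12 - 90·x + 36·x^2 + 54·x^3) + (-35 - 48·x - 102·x^2 + 144·x^3 + 189·x^4)·Dx + (-6 - 10·x + 36·x^2 + 44·x^3 + 42·x^4 + 54·x^5)·Dx^2  (order 2).
h: a_k = -5/2, 9/4, -65/16, 405/32, -8761/256, 45927/512, -503149/2048, 2814669/4096, …
ICs: h(0) = -5/2, h′(0) = 9/4.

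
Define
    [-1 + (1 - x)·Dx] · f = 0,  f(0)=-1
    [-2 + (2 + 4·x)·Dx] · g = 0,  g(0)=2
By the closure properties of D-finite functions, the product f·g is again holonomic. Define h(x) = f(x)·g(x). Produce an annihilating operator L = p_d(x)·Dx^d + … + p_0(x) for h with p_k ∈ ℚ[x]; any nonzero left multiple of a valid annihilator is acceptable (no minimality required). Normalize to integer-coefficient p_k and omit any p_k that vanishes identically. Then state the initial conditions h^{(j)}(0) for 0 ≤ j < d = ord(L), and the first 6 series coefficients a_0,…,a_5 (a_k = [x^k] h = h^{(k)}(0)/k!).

L = (2 + x) + (-1 - x + 2·x^2)·Dx  (order 1).
h: a_k = -2, -4, -3, -4, -11/4, -9/2, …
ICs: h(0) = -2.

f: a_k = -1, -1, -1, -1, -1, -1, …
g: a_k = 2, 2, -1, 1, -5/4, 7/4, …
L₀ := L_f ⊗_s L_g (sym. prod.), ord ≤ 1.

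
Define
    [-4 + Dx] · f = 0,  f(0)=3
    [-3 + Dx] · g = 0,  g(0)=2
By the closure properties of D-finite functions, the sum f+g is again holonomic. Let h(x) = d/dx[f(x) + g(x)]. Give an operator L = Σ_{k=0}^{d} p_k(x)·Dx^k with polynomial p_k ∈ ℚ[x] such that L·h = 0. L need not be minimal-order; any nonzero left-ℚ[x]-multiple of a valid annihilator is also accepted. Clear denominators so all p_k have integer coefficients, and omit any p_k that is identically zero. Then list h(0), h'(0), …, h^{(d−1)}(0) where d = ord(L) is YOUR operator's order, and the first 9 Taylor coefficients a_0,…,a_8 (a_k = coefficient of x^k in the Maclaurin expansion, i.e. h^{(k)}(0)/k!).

L = 12 - 7·Dx + Dx^2  (order 2).
h: a_k = 18, 66, 123, 155, 593/4, 2291/20, 8921/120, 6991/168, 137633/6720, …
ICs: h(0) = 18, h′(0) = 66.

f: a_k = 3, 12, 24, 32, 32, 128/5, 256/15, 1024/105, 512/105, …
g: a_k = 2, 6, 9, 9, 27/4, 81/20, 81/40, 243/280, 729/2240, …
h₀=f+g: left-lcm gives L₀, ord ≤ 2.
Derive L from L₀ (diff closure).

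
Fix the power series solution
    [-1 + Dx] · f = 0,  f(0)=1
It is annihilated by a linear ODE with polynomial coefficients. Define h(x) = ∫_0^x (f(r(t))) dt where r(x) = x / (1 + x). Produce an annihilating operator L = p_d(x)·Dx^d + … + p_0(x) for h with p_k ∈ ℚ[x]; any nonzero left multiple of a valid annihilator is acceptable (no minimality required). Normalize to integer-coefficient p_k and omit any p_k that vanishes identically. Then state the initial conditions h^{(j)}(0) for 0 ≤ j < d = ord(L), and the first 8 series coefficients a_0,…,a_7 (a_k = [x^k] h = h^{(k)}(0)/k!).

L = -Dx + (1 + 2·x + x^2)·Dx^2  (order 2).
h: a_k = 0, 1, 1/2, -1/6, 1/24, 1/120, -19/720, 151/5040, …
ICs: h(0) = 0, h′(0) = 1.

f: a_k = 1, 1, 1/2, 1/6, 1/24, 1/120, 1/720, 1/5040, …
L₀ from L_f via x↦r, Dx↦r'^{-1}Dx.
Integrate: L := L₀·Dx.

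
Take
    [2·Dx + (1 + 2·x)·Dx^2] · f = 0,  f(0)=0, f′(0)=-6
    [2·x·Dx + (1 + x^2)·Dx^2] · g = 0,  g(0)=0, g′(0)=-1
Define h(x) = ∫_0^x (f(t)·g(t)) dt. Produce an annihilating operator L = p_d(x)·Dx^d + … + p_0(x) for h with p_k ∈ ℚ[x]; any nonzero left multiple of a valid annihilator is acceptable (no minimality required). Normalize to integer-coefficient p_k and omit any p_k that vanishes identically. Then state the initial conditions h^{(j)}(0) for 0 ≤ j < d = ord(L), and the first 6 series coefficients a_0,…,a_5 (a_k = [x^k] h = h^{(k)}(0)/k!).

L = (24 + 80·x + 88·x^2 + 240·x^3 + 240·x^4 + 208·x^5 + 16·x^7)·Dx^2 + (12 + 80·x + 332·x^2 + 608·x^3 + 880·x^4 + 744·x^5 + 560·x^6 + 24·x^7 + 56·x^8)·Dx^3 + (12 + 52·x + 168·x^2 + 372·x^3 + 516·x^4 + 564·x^5 + 384·x^6 + 276·x^7 + 24·x^8 + 32·x^9)·Dx^4 + (2 + 12·x + 34·x^2 + 64·x^3 + 87·x^4 + 96·x^5 + 84·x^6 + 48·x^7 + 33·x^8 + 4·x^9 + 4·x^10)·Dx^5  (order 5).
h: a_k = 0, 0, 0, 2, -3/2, 6/5, …
ICs: h(0) = 0, h′(0) = 0, h′′(0) = 0, h′′′(0) = 12, h′′′′(0) = -36.

f: a_k = 0, -6, 6, -8, 12, -96/5, …
g: a_k = 0, -1, 0, 1/3, 0, -1/5, …
L₀ := L_f ⊗_s L_g (sym. prod.), ord ≤ 4.
h=∫₀ˣh₀: take L = L₀·Dx.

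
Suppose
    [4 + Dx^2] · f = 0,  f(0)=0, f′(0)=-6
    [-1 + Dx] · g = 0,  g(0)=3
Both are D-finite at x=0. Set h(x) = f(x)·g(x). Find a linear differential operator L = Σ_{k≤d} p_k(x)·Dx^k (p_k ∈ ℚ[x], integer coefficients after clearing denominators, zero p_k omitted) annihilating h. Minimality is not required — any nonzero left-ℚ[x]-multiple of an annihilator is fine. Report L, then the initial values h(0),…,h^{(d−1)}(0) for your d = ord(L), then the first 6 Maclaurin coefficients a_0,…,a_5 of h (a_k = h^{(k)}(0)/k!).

L = 5 - 2·Dx + Dx^2  (order 2).
h: a_k = 0, -18, -18, 3, 9, 57/20, …
ICs: h(0) = 0, h′(0) = -18.

f: a_k = 0, -6, 0, 4, 0, -4/5, …
g: a_k = 3, 3, 3/2, 1/2, 1/8, 1/40, …
Sym-product of L_f,L_g gives L₀ (≤ ord 2).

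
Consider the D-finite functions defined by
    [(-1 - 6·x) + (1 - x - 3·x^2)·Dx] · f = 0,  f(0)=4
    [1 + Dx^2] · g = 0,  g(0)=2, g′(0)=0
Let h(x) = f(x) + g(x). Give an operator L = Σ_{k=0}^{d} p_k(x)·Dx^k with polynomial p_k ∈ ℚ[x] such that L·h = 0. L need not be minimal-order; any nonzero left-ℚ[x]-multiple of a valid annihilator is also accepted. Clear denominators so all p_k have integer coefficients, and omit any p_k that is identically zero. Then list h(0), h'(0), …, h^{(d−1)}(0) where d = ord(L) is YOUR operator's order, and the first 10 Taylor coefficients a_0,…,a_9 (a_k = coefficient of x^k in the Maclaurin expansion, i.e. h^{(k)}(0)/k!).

f: a_k = 4, 4, 16, 28, 76, 160, 388, 868, 2032, 4636, …
g: a_k = 2, 0, -1, 0, 1/12, 0, -1/360, 0, 1/20160, 0, …
h₀=f+g: left-lcm gives L₀, ord ≤ 3.
L = (43 + 292·x + 307·x^2 + 624·x^3 + 45·x^4 + 54·x^5) + (-9 - 7·x - 6·x^2 + 91·x^3 + 144·x^4 + 27·x^5 + 27·x^6)·Dx + (43 + 292·x + 307·x^2 + 624·x^3 + 45·x^4 + 54·x^5)·Dx^2 + (-9 - 7·x - 6·x^2 + 91·x^3 + 144·x^4 + 27·x^5 + 27·x^6)·Dx^3  (order 3).
h: a_k = 6, 4, 15, 28, 913/12, 160, 139679/360, 868, 40965121/20160, 4636, …
ICs: h(0) = 6, h′(0) = 4, h′′(0) = 30.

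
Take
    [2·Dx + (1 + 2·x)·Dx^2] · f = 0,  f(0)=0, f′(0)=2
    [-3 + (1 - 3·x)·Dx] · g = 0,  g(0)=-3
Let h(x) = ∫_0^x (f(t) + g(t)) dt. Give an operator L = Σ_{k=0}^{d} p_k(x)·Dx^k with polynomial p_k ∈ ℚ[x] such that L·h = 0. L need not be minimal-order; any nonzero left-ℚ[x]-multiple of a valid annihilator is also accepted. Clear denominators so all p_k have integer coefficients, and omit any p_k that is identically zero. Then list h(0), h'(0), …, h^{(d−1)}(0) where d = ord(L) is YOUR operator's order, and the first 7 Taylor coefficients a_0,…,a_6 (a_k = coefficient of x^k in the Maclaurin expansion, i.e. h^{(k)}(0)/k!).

L = (-78 - 36·x)·Dx^2 + (-23 - 132·x - 72·x^2)·Dx^3 + (4 - x - 27·x^2 - 18·x^3)·Dx^4  (order 4).
h: a_k = 0, -3, -7/2, -29/3, -235/12, -247/5, -3613/30, …
ICs: h(0) = 0, h′(0) = -3, h′′(0) = -7, h′′′(0) = -58.

f: a_k = 0, 2, -2, 8/3, -4, 32/5, -32/3, …
g: a_k = -3, -9, -27, -81, -243, -729, -2187, …
h₀=f+g: left-lcm gives L₀, ord ≤ 3.
h=∫₀ˣh₀: take L = L₀·Dx.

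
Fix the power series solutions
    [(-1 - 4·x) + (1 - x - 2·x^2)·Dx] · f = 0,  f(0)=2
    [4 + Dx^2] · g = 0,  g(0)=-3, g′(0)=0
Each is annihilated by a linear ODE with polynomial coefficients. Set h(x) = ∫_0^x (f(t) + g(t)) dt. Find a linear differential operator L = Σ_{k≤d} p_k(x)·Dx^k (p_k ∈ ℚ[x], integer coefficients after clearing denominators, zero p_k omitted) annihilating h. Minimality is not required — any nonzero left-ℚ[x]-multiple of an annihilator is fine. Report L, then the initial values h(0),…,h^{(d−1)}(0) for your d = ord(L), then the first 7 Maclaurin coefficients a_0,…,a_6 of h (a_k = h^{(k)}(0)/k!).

L = (68 + 304·x + 200·x^2 + 320·x^3 + 160·x^4 + 128·x^5)·Dx + (-20 + 12·x + 24·x^2 + 8·x^3 + 48·x^4 + 96·x^5 + 64·x^6)·Dx^2 + (17 + 76·x + 50·x^2 + 80·x^3 + 40·x^4 + 32·x^5)·Dx^3 + (-5 + 3·x + 6·x^2 + 2·x^3 + 12·x^4 + 24·x^5 + 16·x^6)·Dx^4  (order 4).
h: a_k = 0, -1, 1, 4, 5/2, 4, 7, …
ICs: h(0) = 0, h′(0) = -1, h′′(0) = 2, h′′′(0) = 24.

f: a_k = 2, 2, 6, 10, 22, 42, 86, …
g: a_k = -3, 0, 6, 0, -2, 0, 4/15, …
Sum ⇒ L₀ = lclm(L_f,L_g) in ℚ(x)⟨Dx⟩.
∫: right-multiply L₀ by Dx.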